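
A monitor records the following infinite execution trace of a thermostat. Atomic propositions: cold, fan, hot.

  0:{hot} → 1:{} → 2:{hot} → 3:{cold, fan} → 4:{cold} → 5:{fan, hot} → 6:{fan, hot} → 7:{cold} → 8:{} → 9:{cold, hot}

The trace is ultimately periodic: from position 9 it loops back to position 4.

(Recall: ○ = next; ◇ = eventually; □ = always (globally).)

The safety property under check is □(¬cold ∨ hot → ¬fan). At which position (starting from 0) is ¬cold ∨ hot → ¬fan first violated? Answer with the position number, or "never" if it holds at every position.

5

Check ¬cold ∨ hot → ¬fan at each position in order: 0 ✓, 1 ✓, 2 ✓, 3 ✓, 4 ✓.
At position 5 the labels are {fan, hot}, so ¬cold ∨ hot → ¬fan is false there. This is the first violation.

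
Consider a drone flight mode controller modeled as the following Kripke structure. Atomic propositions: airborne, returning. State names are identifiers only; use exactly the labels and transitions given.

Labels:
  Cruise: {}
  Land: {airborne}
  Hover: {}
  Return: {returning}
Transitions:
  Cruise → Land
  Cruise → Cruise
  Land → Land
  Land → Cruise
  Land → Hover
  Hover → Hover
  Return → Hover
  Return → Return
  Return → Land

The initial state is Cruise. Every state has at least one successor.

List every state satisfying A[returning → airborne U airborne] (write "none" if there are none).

{Land}

States satisfying returning → airborne: {Cruise, Land, Hover}.
States satisfying airborne: {Land}.
States satisfying A[returning → airborne U airborne]: {Land}.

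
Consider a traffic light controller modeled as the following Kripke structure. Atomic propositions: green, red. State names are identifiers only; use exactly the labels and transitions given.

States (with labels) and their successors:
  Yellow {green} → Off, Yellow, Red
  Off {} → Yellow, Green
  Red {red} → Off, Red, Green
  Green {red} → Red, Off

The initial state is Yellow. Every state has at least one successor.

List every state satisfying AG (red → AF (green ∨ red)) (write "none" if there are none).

States satisfying red → AF (green ∨ red): {Yellow, Off, Red, Green}.
States satisfying AG (red → AF (green ∨ red)): {Yellow, Off, Red, Green}.

{Yellow, Off, Red, Green}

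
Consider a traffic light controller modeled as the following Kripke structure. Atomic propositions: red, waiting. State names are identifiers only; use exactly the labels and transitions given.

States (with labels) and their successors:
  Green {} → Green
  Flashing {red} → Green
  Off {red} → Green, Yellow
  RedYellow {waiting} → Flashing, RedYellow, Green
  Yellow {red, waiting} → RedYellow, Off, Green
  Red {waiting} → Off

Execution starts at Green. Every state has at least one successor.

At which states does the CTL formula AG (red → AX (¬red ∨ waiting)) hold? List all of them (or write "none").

{Green, Flashing, RedYellow}

States satisfying red → AX (¬red ∨ waiting): {Green, Flashing, Off, RedYellow, Red}.
States satisfying AG (red → AX (¬red ∨ waiting)): {Green, Flashing, RedYellow}.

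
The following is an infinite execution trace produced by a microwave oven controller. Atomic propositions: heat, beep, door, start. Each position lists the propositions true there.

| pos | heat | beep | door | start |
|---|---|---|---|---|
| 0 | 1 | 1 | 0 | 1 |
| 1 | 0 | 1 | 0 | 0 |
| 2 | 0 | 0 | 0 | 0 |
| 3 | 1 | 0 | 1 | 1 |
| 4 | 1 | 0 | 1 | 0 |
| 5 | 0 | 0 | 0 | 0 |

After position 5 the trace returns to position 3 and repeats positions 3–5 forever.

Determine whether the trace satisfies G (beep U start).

Violated

beep U start must hold at every position from 0 onward. It fails at position 1, so G (beep U start) is false.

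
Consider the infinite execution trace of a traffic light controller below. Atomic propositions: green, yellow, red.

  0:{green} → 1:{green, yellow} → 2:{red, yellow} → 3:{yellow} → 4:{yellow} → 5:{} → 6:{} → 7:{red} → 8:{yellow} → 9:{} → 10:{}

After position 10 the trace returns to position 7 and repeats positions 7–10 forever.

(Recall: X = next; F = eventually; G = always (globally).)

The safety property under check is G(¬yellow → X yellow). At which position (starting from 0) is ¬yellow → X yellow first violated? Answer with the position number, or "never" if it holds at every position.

5

Check ¬yellow → X yellow at each position in order: 0 ✓, 1 ✓, 2 ✓, 3 ✓, 4 ✓.
At position 5 the labels are {} and the next position 6 has {}, so ¬yellow → X yellow is false there. This is the first violation.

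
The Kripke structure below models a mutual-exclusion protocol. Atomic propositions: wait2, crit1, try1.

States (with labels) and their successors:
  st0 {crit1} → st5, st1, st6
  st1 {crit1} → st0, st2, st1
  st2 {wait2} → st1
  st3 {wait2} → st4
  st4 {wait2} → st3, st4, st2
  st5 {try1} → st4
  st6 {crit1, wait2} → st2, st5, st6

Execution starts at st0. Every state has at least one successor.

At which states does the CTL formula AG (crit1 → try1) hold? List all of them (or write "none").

States satisfying crit1 → try1: {st2, st3, st4, st5}.
States satisfying AG (crit1 → try1): ∅.

none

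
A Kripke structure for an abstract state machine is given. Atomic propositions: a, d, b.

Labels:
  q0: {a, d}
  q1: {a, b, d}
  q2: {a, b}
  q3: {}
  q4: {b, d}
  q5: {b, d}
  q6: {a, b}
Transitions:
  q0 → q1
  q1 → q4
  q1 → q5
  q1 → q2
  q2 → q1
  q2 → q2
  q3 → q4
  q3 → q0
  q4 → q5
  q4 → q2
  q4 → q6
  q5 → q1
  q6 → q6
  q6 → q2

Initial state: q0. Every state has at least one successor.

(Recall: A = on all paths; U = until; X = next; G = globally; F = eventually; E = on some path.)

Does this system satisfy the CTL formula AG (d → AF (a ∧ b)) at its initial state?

Holds

States satisfying d → AF (a ∧ b): {q0, q1, q2, q3, q4, q5, q6}.
States satisfying AG (d → AF (a ∧ b)): {q0, q1, q2, q3, q4, q5, q6}.
Every state reachable from q0 satisfies d → AF (a ∧ b).
q0 ∈ Sat(AG (d → AF (a ∧ b))).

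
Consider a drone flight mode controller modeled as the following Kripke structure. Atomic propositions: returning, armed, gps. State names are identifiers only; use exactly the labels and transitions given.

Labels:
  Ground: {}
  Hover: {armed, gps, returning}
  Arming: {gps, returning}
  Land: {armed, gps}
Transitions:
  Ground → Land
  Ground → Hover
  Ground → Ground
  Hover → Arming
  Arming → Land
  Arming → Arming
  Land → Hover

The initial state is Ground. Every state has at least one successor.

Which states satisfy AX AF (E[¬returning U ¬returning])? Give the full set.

States satisfying AF (E[¬returning U ¬returning]): {Ground, Land}.
States satisfying AX AF (E[¬returning U ¬returning]): ∅.

none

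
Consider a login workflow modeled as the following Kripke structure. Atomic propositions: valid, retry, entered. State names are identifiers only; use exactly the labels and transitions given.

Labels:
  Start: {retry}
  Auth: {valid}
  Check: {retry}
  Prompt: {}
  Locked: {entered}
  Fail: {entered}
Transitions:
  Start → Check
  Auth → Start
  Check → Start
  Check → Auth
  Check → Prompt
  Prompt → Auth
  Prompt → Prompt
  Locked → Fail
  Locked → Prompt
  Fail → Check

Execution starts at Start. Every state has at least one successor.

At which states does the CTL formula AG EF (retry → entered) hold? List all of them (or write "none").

States satisfying EF (retry → entered): {Start, Auth, Check, Prompt, Locked, Fail}.
States satisfying AG EF (retry → entered): {Start, Auth, Check, Prompt, Locked, Fail}.

{Start, Auth, Check, Prompt, Locked, Fail}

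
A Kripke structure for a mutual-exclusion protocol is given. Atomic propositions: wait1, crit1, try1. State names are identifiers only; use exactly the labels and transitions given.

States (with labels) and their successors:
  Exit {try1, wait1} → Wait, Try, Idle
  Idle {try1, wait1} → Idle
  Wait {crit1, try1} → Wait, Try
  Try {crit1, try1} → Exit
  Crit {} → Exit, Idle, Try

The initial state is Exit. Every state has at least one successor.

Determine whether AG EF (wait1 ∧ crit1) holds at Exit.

Violated

States satisfying EF (wait1 ∧ crit1): ∅.
States satisfying AG EF (wait1 ∧ crit1): ∅.
Exit is reachable from Exit and violates EF (wait1 ∧ crit1), so AG fails at Exit.
Exit ∉ Sat(AG EF (wait1 ∧ crit1)).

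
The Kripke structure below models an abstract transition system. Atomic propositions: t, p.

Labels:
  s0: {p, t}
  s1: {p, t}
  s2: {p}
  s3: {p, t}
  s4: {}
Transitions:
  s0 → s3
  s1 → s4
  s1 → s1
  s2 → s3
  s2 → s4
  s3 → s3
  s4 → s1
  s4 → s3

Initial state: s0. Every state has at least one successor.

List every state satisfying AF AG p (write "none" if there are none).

{s0, s3}

States satisfying AG p: {s0, s3}.
States satisfying AF AG p: {s0, s3}.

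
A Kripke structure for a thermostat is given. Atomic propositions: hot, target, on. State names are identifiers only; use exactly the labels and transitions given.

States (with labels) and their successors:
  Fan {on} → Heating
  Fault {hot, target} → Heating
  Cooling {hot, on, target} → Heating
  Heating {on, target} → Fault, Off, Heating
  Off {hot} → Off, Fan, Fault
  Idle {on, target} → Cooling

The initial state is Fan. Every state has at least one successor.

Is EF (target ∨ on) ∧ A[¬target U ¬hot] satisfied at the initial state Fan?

States satisfying target ∨ on: {Fan, Fault, Cooling, Heating, Idle}.
States satisfying EF (target ∨ on): {Fan, Fault, Cooling, Heating, Off, Idle}.
States satisfying ¬target: {Fan, Off}.
States satisfying ¬hot: {Fan, Heating, Idle}.
States satisfying A[¬target U ¬hot]: {Fan, Heating, Idle}.
States satisfying EF (target ∨ on) ∧ A[¬target U ¬hot]: {Fan, Heating, Idle}.
Fan ∈ Sat(EF (target ∨ on) ∧ A[¬target U ¬hot]).

Satisfied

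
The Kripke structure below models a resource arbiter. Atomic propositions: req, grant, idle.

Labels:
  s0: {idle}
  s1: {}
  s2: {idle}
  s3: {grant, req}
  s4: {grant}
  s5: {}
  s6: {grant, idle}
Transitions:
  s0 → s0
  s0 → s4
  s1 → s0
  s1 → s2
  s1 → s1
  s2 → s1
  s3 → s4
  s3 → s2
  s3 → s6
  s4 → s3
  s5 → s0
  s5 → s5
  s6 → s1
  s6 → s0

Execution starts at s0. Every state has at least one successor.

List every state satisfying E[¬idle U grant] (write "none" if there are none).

{s3, s4, s6}

States satisfying ¬idle: {s1, s3, s4, s5}.
States satisfying grant: {s3, s4, s6}.
States satisfying E[¬idle U grant]: {s3, s4, s6}.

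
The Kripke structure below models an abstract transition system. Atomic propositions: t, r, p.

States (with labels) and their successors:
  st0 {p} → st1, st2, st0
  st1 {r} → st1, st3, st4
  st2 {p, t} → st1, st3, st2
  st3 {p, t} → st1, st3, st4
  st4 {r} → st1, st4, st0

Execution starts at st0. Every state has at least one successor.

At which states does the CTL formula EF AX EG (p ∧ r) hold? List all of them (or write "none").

none

States satisfying AX EG (p ∧ r): ∅.
States satisfying EF AX EG (p ∧ r): ∅.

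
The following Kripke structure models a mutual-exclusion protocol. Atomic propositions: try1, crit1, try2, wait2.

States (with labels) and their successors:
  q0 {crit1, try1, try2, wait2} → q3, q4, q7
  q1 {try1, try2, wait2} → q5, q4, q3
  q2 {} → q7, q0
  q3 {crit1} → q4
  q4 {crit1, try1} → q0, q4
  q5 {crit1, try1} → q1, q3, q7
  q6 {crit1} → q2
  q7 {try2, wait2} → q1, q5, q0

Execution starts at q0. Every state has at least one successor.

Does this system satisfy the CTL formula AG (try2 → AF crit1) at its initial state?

Holds

States satisfying try2 → AF crit1: {q0, q1, q2, q3, q4, q5, q6, q7}.
States satisfying AG (try2 → AF crit1): {q0, q1, q2, q3, q4, q5, q6, q7}.
Every state reachable from q0 satisfies try2 → AF crit1.
q0 ∈ Sat(AG (try2 → AF crit1)).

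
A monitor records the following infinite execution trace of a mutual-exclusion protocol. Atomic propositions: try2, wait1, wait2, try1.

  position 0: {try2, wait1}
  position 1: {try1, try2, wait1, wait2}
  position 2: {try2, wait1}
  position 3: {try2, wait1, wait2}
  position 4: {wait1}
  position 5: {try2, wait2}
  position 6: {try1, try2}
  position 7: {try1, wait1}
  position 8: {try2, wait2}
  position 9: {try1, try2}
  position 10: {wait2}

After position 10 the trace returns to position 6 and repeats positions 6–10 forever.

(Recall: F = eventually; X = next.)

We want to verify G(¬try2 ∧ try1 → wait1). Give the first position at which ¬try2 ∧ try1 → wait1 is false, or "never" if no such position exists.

never

¬try2 ∧ try1 → wait1 holds at every position 0..10, and those are all the positions the trace ever visits, so the invariant G(¬try2 ∧ try1 → wait1) is never violated.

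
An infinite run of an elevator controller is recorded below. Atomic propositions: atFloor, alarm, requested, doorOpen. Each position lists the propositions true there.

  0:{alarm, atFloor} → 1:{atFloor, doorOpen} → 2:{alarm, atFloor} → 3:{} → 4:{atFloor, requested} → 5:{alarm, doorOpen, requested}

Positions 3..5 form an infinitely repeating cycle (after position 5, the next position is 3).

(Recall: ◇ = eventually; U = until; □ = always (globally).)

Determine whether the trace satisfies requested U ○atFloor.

Walking from position 0: ○atFloor first holds at position 0, and requested holds at every earlier position along the way, so requested U ○atFloor holds.

Holds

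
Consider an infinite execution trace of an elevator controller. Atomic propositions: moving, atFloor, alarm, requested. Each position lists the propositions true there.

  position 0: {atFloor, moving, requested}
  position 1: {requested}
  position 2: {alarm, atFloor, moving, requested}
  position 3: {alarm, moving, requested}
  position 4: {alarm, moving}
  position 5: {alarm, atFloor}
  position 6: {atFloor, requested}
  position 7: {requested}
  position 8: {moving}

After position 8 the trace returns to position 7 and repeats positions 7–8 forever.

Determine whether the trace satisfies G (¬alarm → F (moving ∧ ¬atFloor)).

Yes

¬alarm → F (moving ∧ ¬atFloor) holds at every position 0..8, and those are all positions ever visited, so G (¬alarm → F (moving ∧ ¬atFloor)) holds.
Positions where ¬alarm holds: 0, 1, 6, 7, 8.
Check F (moving ∧ ¬atFloor) at each: 0→ok, 1→ok, 6→ok, 7→ok, 8→ok.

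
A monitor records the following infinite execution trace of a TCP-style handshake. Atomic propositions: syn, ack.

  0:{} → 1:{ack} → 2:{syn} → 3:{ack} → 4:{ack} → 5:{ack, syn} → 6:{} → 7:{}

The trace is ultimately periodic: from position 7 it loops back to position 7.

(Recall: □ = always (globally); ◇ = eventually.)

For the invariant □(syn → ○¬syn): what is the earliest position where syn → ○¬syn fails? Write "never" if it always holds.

syn → ○¬syn holds at every position 0..7, and those are all the positions the trace ever visits, so the invariant □(syn → ○¬syn) is never violated.

never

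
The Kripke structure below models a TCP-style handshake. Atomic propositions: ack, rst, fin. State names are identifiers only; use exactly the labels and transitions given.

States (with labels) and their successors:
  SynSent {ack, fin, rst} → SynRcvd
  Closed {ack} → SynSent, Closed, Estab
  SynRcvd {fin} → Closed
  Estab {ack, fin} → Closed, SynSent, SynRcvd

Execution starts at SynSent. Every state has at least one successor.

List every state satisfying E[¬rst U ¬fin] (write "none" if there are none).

States satisfying ¬rst: {Closed, SynRcvd, Estab}.
States satisfying ¬fin: {Closed}.
States satisfying E[¬rst U ¬fin]: {Closed, SynRcvd, Estab}.

{Closed, SynRcvd, Estab}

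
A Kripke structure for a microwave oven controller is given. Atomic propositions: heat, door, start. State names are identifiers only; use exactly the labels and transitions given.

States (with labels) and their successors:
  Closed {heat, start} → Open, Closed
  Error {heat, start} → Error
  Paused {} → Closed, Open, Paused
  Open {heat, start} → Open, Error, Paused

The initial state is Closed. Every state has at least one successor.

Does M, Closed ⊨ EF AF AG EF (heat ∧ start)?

Satisfied

States satisfying AF AG EF (heat ∧ start): {Closed, Error, Paused, Open}.
States satisfying EF AF AG EF (heat ∧ start): {Closed, Error, Paused, Open}.
Some path from Closed reaches a state where AF AG EF (heat ∧ start) holds.
Closed ∈ Sat(EF AF AG EF (heat ∧ start)).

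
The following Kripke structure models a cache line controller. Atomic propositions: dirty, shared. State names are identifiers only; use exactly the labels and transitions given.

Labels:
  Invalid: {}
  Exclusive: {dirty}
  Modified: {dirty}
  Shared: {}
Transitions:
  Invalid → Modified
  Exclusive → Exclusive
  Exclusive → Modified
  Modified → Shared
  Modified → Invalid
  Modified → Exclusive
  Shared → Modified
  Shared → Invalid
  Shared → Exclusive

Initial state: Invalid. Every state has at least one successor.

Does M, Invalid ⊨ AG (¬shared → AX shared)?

States satisfying ¬shared → AX shared: ∅.
States satisfying AG (¬shared → AX shared): ∅.
Exclusive is reachable from Invalid and violates ¬shared → AX shared, so AG fails at Invalid.
Invalid ∉ Sat(AG (¬shared → AX shared)).

Does not hold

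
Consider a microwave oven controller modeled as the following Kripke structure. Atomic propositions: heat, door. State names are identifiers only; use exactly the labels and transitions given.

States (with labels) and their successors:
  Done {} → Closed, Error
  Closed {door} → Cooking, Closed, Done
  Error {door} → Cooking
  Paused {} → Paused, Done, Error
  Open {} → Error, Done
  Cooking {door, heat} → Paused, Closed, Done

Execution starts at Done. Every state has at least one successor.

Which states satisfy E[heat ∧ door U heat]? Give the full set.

States satisfying heat ∧ door: {Cooking}.
States satisfying heat: {Cooking}.
States satisfying E[heat ∧ door U heat]: {Cooking}.

{Cooking}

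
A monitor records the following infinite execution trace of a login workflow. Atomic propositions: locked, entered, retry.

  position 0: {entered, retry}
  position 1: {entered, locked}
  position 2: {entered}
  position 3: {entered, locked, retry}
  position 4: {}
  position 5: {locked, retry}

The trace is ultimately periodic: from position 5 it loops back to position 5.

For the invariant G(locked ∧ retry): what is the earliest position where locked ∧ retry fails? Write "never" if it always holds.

0

At position 0 the labels are {entered, retry}, so locked ∧ retry is false there. This is the first violation.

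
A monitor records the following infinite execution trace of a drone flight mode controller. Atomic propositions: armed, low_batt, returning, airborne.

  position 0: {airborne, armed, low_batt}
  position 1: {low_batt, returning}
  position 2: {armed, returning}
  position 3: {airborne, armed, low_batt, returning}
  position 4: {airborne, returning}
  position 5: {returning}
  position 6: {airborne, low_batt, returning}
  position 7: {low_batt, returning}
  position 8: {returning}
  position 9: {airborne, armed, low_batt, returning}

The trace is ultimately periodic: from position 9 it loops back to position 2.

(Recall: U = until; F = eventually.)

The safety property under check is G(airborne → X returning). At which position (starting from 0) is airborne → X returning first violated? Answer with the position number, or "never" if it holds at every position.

airborne → X returning holds at every position 0..9, and those are all the positions the trace ever visits, so the invariant G(airborne → X returning) is never violated.

never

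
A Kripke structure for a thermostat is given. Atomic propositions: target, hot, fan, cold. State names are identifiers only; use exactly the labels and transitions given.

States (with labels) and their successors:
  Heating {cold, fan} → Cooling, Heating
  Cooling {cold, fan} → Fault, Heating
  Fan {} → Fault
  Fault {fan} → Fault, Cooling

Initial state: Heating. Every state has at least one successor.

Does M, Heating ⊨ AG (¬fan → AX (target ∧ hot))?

Yes

States satisfying ¬fan → AX (target ∧ hot): {Heating, Cooling, Fault}.
States satisfying AG (¬fan → AX (target ∧ hot)): {Heating, Cooling, Fault}.
Every state reachable from Heating satisfies ¬fan → AX (target ∧ hot).
Heating ∈ Sat(AG (¬fan → AX (target ∧ hot))).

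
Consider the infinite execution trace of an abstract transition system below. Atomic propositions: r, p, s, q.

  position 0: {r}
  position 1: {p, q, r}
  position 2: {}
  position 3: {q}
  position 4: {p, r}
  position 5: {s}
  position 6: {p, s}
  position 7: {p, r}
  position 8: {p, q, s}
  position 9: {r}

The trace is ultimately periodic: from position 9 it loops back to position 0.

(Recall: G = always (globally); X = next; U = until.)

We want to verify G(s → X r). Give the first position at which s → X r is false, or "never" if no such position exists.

Check s → X r at each position in order: 0 ✓, 1 ✓, 2 ✓, 3 ✓, 4 ✓.
At position 5 the labels are {s} and the next position 6 has {p, s}, so s → X r is false there. This is the first violation.

5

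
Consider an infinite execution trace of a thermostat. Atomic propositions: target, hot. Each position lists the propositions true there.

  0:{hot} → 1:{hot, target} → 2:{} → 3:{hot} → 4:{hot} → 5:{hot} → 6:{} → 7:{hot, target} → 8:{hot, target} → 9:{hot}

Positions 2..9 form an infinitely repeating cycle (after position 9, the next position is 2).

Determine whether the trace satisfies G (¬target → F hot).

Holds

¬target → F hot holds at every position 0..9, and those are all positions ever visited, so G (¬target → F hot) holds.
Positions where ¬target holds: 0, 2, 3, 4, 5, 6, 9.
Check F hot at each: 0→ok, 2→ok, 3→ok, 4→ok, 5→ok, 6→ok, 9→ok.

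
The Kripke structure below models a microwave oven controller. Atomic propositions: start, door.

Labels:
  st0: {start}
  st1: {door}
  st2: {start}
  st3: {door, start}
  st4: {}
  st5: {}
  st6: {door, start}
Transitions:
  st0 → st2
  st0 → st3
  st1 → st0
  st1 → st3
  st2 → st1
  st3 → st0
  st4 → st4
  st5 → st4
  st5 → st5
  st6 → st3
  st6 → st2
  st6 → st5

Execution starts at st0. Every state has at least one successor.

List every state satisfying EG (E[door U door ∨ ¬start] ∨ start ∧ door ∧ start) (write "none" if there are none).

{st4, st5, st6}

States satisfying E[door U door ∨ ¬start] ∨ start ∧ door ∧ start: {st1, st3, st4, st5, st6}.
States satisfying EG (E[door U door ∨ ¬start] ∨ start ∧ door ∧ start): {st4, st5, st6}.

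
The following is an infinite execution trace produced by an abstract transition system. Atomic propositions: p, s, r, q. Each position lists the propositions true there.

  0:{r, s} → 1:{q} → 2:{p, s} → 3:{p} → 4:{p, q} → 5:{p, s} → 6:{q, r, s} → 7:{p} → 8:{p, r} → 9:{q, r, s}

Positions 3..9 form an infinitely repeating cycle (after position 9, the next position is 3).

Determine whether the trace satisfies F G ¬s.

No

G ¬s is false at every position 0..9, so it never becomes true and F G ¬s fails.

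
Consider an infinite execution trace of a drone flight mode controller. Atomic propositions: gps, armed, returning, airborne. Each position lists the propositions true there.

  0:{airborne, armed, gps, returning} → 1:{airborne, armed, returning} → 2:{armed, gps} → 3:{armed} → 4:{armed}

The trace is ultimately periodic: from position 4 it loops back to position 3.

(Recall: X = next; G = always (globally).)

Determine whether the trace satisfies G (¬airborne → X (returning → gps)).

¬airborne → X (returning → gps) holds at every position 0..4, and those are all positions ever visited, so G (¬airborne → X (returning → gps)) holds.
Positions where ¬airborne holds: 2, 3, 4.
Check X (returning → gps) at each: 2→ok, 3→ok, 4→ok.

Yes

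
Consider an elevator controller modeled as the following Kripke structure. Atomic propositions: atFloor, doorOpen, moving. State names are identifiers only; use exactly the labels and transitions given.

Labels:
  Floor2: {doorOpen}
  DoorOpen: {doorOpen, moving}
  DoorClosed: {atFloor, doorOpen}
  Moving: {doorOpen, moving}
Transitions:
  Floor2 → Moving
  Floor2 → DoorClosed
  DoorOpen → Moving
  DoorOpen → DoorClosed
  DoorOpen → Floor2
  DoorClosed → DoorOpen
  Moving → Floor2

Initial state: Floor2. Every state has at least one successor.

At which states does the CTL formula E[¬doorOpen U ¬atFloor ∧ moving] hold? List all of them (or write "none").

{DoorOpen, Moving}

States satisfying ¬doorOpen: ∅.
States satisfying ¬atFloor ∧ moving: {DoorOpen, Moving}.
States satisfying E[¬doorOpen U ¬atFloor ∧ moving]: {DoorOpen, Moving}.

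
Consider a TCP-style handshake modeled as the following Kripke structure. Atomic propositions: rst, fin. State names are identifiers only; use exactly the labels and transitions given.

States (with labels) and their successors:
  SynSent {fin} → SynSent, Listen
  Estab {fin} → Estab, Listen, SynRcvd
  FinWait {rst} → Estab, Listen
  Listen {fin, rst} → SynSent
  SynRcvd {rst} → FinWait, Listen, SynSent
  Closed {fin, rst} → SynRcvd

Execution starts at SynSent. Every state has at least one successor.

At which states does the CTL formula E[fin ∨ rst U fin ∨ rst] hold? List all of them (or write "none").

States satisfying fin ∨ rst: {SynSent, Estab, FinWait, Listen, SynRcvd, Closed}.
States satisfying E[fin ∨ rst U fin ∨ rst]: {SynSent, Estab, FinWait, Listen, SynRcvd, Closed}.

{SynSent, Estab, FinWait, Listen, SynRcvd, Closed}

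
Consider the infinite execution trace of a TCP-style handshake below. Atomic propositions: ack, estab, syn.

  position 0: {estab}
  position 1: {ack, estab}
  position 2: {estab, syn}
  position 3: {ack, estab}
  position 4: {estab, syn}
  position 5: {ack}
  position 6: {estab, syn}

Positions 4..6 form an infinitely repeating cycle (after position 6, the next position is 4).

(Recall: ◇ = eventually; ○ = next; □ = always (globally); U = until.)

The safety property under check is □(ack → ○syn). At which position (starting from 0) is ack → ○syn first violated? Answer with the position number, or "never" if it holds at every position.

ack → ○syn holds at every position 0..6, and those are all the positions the trace ever visits, so the invariant □(ack → ○syn) is never violated.

never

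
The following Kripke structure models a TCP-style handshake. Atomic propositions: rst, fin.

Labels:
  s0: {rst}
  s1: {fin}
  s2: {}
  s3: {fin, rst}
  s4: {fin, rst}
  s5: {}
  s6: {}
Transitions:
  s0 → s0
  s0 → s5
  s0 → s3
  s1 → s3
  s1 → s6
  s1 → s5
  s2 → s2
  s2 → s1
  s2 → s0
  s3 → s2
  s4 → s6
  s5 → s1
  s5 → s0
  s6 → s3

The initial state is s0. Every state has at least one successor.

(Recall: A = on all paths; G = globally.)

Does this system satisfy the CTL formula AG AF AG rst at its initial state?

States satisfying AF AG rst: ∅.
States satisfying AG AF AG rst: ∅.
s0 is reachable from s0 and violates AF AG rst, so AG fails at s0.
s0 ∉ Sat(AG AF AG rst).

Violated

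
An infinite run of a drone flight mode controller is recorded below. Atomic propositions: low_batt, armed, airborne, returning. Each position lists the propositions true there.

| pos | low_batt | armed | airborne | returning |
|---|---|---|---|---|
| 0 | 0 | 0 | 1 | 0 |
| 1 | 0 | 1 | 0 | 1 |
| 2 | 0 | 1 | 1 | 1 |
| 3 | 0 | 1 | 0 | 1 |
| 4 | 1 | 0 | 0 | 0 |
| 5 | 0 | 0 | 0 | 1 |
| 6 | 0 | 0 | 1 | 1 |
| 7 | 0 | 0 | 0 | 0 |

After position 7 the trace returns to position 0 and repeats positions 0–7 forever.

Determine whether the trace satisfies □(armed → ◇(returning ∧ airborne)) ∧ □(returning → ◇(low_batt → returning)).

Satisfied

armed → ◇(returning ∧ airborne) holds at every position 0..7, and those are all positions ever visited, so □(armed → ◇(returning ∧ airborne)) holds.
Positions where armed holds: 1, 2, 3.
Check ◇(returning ∧ airborne) at each: 1→ok, 2→ok, 3→ok.
returning → ◇(low_batt → returning) holds at every position 0..7, and those are all positions ever visited, so □(returning → ◇(low_batt → returning)) holds.
Positions where returning holds: 1, 2, 3, 5, 6.
Check ◇(low_batt → returning) at each: 1→ok, 2→ok, 3→ok, 5→ok, 6→ok.
At position 0: □(armed → ◇(returning ∧ airborne)) is true; □(returning → ◇(low_batt → returning)) is true; so □(armed → ◇(returning ∧ airborne)) ∧ □(returning → ◇(low_batt → returning)) is true.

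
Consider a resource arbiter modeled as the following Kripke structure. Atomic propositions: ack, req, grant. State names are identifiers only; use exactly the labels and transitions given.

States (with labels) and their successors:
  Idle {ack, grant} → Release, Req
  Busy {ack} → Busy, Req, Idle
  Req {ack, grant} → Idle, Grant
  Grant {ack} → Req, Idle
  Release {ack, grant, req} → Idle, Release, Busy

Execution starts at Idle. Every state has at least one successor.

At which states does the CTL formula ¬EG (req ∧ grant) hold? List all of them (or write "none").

{Idle, Busy, Req, Grant}

States satisfying req ∧ grant: {Release}.
States satisfying EG (req ∧ grant): {Release}.
States satisfying ¬EG (req ∧ grant): {Idle, Busy, Req, Grant}.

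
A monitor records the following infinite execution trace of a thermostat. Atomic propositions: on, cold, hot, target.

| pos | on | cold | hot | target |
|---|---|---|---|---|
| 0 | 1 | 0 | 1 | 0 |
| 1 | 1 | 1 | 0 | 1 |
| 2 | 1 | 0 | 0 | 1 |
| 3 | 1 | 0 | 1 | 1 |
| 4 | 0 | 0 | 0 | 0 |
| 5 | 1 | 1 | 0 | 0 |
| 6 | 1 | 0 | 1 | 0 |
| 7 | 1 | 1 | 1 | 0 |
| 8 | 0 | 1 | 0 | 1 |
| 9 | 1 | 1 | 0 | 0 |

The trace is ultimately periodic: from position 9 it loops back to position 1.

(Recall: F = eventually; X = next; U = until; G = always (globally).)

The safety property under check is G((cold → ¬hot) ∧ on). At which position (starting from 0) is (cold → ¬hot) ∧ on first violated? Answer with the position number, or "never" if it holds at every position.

4

Check (cold → ¬hot) ∧ on at each position in order: 0 ✓, 1 ✓, 2 ✓, 3 ✓.
At position 4 the labels are {}, so (cold → ¬hot) ∧ on is false there. This is the first violation.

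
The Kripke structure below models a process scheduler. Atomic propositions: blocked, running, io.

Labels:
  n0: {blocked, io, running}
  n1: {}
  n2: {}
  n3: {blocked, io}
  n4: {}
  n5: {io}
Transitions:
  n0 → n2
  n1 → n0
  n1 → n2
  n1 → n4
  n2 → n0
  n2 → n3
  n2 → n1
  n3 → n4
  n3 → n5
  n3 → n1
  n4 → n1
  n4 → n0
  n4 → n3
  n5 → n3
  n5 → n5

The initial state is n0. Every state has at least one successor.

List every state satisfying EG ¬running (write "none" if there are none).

States satisfying ¬running: {n1, n2, n3, n4, n5}.
States satisfying EG ¬running: {n1, n2, n3, n4, n5}.

{n1, n2, n3, n4, n5}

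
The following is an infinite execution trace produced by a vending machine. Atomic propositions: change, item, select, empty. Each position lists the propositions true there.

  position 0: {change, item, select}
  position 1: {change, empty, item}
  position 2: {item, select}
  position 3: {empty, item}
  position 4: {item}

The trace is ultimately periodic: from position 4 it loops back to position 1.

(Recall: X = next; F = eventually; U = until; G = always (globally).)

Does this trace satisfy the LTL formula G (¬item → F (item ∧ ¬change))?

Yes

¬item → F (item ∧ ¬change) holds at every position 0..4, and those are all positions ever visited, so G (¬item → F (item ∧ ¬change)) holds.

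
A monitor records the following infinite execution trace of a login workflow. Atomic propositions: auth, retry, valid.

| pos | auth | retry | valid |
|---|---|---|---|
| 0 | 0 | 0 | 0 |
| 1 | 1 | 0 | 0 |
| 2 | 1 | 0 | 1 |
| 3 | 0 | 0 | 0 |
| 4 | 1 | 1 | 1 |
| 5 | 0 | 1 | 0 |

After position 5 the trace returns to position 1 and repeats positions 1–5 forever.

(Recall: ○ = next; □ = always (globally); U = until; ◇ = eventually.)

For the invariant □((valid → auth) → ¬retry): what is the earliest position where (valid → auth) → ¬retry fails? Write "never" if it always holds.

4

Check (valid → auth) → ¬retry at each position in order: 0 ✓, 1 ✓, 2 ✓, 3 ✓.
At position 4 the labels are {auth, retry, valid}, so (valid → auth) → ¬retry is false there. This is the first violation.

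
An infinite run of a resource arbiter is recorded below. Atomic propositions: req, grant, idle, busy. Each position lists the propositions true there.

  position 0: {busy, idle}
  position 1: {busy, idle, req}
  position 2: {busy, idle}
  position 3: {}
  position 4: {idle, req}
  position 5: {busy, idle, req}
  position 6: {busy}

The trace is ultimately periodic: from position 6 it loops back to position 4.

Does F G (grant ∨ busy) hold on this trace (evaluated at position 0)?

G (grant ∨ busy) is false at every position 0..6, so it never becomes true and F G (grant ∨ busy) fails.

No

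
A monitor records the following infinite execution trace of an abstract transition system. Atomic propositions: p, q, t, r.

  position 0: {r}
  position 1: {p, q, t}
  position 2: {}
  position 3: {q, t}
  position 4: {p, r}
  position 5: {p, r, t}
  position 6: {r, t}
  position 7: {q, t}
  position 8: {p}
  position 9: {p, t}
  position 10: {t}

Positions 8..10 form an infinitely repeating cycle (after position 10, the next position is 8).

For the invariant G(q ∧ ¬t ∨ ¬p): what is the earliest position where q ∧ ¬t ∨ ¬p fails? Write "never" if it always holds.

1

Check q ∧ ¬t ∨ ¬p at each position in order: 0 ✓.
At position 1 the labels are {p, q, t}, so q ∧ ¬t ∨ ¬p is false there. This is the first violation.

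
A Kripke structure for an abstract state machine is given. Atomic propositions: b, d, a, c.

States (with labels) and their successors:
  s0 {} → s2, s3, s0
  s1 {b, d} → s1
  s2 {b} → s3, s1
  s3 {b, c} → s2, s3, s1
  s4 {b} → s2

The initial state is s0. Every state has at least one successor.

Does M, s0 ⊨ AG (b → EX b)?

Satisfied

States satisfying b → EX b: {s0, s1, s2, s3, s4}.
States satisfying AG (b → EX b): {s0, s1, s2, s3, s4}.
Every state reachable from s0 satisfies b → EX b.
s0 ∈ Sat(AG (b → EX b)).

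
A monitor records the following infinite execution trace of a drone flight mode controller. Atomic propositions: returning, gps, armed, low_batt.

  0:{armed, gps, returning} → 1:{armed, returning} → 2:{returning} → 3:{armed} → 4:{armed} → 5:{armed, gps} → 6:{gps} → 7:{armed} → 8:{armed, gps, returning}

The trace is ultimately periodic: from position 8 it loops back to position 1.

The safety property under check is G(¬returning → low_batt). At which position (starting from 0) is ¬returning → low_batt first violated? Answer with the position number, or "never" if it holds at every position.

Check ¬returning → low_batt at each position in order: 0 ✓, 1 ✓, 2 ✓.
At position 3 the labels are {armed}, so ¬returning → low_batt is false there. This is the first violation.

3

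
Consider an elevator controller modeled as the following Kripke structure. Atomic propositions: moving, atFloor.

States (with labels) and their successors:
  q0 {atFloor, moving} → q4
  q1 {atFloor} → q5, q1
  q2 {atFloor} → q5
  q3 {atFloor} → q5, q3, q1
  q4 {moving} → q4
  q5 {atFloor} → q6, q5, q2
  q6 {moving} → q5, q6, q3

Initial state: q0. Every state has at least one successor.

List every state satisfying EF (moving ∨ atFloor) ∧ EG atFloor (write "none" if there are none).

States satisfying moving ∨ atFloor: {q0, q1, q2, q3, q4, q5, q6}.
States satisfying EF (moving ∨ atFloor): {q0, q1, q2, q3, q4, q5, q6}.
States satisfying atFloor: {q0, q1, q2, q3, q5}.
States satisfying EG atFloor: {q1, q2, q3, q5}.
States satisfying EF (moving ∨ atFloor) ∧ EG atFloor: {q1, q2, q3, q5}.

{q1, q2, q3, q5}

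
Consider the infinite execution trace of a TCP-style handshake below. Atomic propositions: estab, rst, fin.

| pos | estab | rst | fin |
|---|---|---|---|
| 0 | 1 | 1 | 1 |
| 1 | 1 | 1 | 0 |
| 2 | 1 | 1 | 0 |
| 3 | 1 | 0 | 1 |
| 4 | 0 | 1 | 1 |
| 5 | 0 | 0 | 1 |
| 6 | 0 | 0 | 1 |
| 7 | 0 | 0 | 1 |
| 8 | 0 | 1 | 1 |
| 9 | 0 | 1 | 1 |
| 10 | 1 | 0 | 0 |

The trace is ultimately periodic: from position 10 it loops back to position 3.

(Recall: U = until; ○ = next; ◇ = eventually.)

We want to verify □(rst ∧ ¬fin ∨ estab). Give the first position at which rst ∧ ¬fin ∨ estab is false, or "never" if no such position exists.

Check rst ∧ ¬fin ∨ estab at each position in order: 0 ✓, 1 ✓, 2 ✓, 3 ✓.
At position 4 the labels are {fin, rst}, so rst ∧ ¬fin ∨ estab is false there. This is the first violation.

4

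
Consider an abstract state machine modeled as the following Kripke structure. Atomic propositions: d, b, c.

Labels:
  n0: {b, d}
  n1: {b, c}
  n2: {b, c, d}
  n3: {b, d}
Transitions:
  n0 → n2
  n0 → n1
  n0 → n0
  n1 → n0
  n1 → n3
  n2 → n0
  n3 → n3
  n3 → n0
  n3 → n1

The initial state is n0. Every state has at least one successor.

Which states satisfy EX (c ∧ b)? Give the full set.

{n0, n3}

States satisfying c ∧ b: {n1, n2}.
States satisfying EX (c ∧ b): {n0, n3}.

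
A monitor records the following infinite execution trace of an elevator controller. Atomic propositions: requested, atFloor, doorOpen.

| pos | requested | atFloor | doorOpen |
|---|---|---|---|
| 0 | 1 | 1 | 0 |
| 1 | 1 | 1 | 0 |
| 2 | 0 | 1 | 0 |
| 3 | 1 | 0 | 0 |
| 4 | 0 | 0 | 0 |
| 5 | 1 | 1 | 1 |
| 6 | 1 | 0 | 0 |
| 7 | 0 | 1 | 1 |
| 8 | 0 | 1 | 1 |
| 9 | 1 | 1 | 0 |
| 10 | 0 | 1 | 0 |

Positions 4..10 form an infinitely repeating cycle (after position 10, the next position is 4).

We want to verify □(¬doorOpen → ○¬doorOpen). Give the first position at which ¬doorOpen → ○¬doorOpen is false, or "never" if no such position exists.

Check ¬doorOpen → ○¬doorOpen at each position in order: 0 ✓, 1 ✓, 2 ✓, 3 ✓.
At position 4 the labels are {} and the next position 5 has {atFloor, doorOpen, requested}, so ¬doorOpen → ○¬doorOpen is false there. This is the first violation.

4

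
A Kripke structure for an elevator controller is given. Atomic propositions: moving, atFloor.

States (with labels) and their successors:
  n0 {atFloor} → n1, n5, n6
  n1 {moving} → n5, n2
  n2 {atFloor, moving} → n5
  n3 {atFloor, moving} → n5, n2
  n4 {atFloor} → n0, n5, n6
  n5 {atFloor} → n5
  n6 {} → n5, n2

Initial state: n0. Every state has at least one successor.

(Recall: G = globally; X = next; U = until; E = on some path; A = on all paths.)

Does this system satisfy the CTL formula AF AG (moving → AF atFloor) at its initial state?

Yes

States satisfying AG (moving → AF atFloor): {n0, n1, n2, n3, n4, n5, n6}.
States satisfying AF AG (moving → AF atFloor): {n0, n1, n2, n3, n4, n5, n6}.
n0 ∈ Sat(AF AG (moving → AF atFloor)).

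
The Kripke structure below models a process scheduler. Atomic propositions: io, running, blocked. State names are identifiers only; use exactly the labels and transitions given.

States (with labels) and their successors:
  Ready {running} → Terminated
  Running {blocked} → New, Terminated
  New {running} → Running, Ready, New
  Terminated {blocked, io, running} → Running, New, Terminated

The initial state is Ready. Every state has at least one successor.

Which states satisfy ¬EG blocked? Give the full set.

{Ready, New}

States satisfying blocked: {Running, Terminated}.
States satisfying EG blocked: {Running, Terminated}.
States satisfying ¬EG blocked: {Ready, New}.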